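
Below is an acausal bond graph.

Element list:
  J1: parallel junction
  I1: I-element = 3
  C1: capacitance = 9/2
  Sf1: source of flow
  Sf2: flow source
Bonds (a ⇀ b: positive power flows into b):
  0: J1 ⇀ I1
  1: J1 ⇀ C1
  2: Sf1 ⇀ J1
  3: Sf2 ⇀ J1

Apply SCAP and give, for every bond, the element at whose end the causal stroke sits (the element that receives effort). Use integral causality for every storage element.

bond 0 →I1
bond 1 →J1
bond 2 →Sf1
bond 3 →Sf2

b2 |Sf1  (Sf1 (Sf) sets flow on bond)
b3 |Sf2  (source Sf2 imposes f)
b0 |I1  (I1: I, integral causality)
b1 |J1  (only one effort-in slot at J1)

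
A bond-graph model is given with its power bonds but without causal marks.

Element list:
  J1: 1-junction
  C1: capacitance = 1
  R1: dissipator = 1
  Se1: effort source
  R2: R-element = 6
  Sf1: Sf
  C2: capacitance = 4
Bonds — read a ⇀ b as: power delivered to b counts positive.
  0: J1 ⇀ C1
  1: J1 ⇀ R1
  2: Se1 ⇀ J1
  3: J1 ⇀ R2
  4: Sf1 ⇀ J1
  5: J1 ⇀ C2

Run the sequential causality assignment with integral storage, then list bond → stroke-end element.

bond 2 stroke→J1  (Se1 fixes effort; stroke away)
bond 4 stroke→Sf1  (Sf1 fixes flow; stroke at Sf1)
bond 0 stroke→J1  (J1: bond 4 brought flow, rest push out)
bond 1 stroke→J1  (J1: bond 4 brought flow, rest push out)
bond 3 stroke→J1  (common-f at J1 fixed by 4)
bond 5 stroke→J1  (J1 flow already set via bond 4)

bond 0 →J1
bond 1 →J1
bond 2 →J1
bond 3 →J1
bond 4 →Sf1
bond 5 →J1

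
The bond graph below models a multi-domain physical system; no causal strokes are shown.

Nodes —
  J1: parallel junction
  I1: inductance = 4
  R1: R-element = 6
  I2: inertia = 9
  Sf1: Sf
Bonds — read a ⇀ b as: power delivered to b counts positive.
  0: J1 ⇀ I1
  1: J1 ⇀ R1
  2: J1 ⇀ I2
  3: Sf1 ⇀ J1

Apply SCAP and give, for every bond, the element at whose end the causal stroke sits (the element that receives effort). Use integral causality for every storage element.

#3 stroke at Sf1  (Sf1 fixes flow; stroke at Sf1)
#0 stroke at I1  (I1 integral (f out))
#2 stroke at I2  (prefer integral on I2)
#1 stroke at J1  (closing 0-jn rule on J1)

bond 0 →I1
bond 1 →J1
bond 2 →I2
bond 3 →Sf1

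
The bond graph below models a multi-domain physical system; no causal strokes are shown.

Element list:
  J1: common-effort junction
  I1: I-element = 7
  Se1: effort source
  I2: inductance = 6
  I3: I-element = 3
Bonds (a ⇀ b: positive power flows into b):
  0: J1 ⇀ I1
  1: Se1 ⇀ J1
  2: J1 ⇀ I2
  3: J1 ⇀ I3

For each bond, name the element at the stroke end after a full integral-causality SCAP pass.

bond 0 stroke at I1
bond 1 stroke at J1
bond 2 stroke at I2
bond 3 stroke at I3

#1 |J1  (Se1 fixes effort; stroke away)
#0 |I1  (J1: bond 1 brought effort, rest push out)
#2 |I2  (0-jn J1 has e-setter on 1)
#3 |I3  (common-e at J1 fixed by 1)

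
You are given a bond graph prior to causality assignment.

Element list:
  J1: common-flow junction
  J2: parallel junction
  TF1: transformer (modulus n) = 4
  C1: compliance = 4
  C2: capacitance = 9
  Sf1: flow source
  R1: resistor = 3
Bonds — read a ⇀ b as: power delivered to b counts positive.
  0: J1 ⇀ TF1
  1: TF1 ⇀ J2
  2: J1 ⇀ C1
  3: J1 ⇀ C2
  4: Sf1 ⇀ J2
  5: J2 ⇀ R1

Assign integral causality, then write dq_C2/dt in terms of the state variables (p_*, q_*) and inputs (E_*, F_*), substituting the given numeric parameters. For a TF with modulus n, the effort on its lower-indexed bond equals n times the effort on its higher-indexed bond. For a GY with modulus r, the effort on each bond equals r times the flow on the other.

bond 4 →Sf1  (Sf1 (Sf) sets flow on bond)
bond 2 →J1  (C1: C, integral causality)
bond 3 →J1  (C2 outputs effort q/C2)
bond 0 →TF1  (J1: last free bond brings flow in)
bond 1 →J2  (through TF1, causality passes straight; one stroke at TF1)
bond 5 →R1  (common-e at J2 fixed by 1)

dq_C2/dt = -F_Sf1/4 - q_C1/192 - q_C2/432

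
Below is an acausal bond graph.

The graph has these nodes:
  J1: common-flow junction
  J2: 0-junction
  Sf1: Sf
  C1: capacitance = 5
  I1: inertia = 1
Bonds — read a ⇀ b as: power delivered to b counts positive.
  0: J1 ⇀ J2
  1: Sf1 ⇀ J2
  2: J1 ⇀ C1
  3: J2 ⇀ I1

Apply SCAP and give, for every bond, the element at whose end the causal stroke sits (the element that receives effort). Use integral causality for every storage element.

bond 1 |Sf1  (Sf1 fixes flow; stroke at Sf1)
bond 2 |J1  (C1: C, integral causality)
bond 0 |J2  (J1: last free bond brings flow in)
bond 3 |I1  (J2 effort already set via bond 0)

#0 |J2
#1 |Sf1
#2 |J1
#3 |I1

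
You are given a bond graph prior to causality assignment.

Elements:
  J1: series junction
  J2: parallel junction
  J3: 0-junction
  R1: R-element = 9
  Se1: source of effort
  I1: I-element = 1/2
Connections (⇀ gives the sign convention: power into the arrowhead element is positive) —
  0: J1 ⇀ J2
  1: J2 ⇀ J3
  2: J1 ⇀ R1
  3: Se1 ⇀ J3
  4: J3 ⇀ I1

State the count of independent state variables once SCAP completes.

1  (I1 all integral)

bond 3 stroke→J3  (Se1 (Se) sets effort on bond)
bond 1 stroke→J2  (common-e at J3 fixed by 3)
bond 4 stroke→I1  (common-e at J3 fixed by 3)
bond 0 stroke→J1  (0-jn J2 has e-setter on 1)
bond 2 stroke→R1  (J1 needs exactly one f-in)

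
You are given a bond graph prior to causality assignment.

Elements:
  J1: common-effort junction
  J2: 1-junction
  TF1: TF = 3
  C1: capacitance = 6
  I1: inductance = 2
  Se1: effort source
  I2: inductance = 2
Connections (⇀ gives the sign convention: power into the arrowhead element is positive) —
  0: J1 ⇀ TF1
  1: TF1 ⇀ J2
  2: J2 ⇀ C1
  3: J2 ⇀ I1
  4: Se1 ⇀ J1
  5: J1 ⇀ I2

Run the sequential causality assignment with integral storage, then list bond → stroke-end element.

#4 stroke→J1  (source Se1 imposes e)
#0 stroke→TF1  (J1 effort already set via bond 4)
#5 stroke→I2  (J1 effort already set via bond 4)
#1 stroke→J2  (TF1: transformer flips bond 0)
#2 stroke→J2  (C1: C, integral causality)
#3 stroke→I1  (closing 1-jn rule on J2)

β0 |TF1
β1 |J2
β2 |J2
β3 |I1
β4 |J1
β5 |I2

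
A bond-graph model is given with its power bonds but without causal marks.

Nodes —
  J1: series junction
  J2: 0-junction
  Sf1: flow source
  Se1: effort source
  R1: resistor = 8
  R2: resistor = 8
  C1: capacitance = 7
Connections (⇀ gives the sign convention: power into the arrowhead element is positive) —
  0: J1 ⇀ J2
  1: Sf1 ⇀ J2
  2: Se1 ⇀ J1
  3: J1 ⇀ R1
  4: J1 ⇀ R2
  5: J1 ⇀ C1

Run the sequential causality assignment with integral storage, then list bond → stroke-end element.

b0 →J2
b1 →Sf1
b2 →J1
b3 →J1
b4 →J1
b5 →J1

#1 →Sf1  (source Sf1 imposes f)
#2 →J1  (Se1 (Se) sets effort on bond)
#0 →J2  (J2: last free bond brings effort in)
#3 →J1  (common-f at J1 fixed by 0)
#4 →J1  (J1 flow already set via bond 0)
#5 →J1  (1-jn J1 has f-setter on 0)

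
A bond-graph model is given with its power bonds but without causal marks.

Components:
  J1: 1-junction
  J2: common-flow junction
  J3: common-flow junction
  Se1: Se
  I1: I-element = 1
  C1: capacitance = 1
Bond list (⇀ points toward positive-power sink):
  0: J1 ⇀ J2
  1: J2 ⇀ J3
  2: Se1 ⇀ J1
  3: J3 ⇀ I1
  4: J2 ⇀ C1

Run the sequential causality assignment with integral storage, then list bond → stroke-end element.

#2 |J1  (source Se1 imposes e)
#0 |J2  (only one flow-in slot at J1)
#3 |I1  (I1 integral (f out))
#1 |J3  (J3 flow already set via bond 3)
#4 |J2  (J2: bond 1 brought flow, rest push out)

β0 stroke at J2
β1 stroke at J3
β2 stroke at J1
β3 stroke at I1
β4 stroke at J2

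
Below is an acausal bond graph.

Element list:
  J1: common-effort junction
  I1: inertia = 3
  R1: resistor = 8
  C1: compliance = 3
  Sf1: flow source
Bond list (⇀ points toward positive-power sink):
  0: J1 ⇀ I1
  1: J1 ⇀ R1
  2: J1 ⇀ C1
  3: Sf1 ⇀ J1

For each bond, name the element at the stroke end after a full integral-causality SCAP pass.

β0 stroke at I1
β1 stroke at R1
β2 stroke at J1
β3 stroke at Sf1

b3 →Sf1  (Sf1 fixes flow; stroke at Sf1)
b0 →I1  (prefer integral on I1)
b2 →J1  (C1 outputs effort q/C1)
b1 →R1  (0-jn J1 has e-setter on 2)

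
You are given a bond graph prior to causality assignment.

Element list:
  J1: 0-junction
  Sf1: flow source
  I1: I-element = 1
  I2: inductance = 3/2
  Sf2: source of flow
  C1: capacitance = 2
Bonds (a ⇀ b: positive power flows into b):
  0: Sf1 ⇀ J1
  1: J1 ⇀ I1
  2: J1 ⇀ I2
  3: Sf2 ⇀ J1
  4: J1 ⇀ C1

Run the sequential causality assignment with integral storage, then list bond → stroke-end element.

#0 |Sf1  (Sf1: flow source, stroke at near end)
#3 |Sf2  (Sf2 fixes flow; stroke at Sf2)
#1 |I1  (I1 outputs flow p/I1)
#2 |I2  (I2 integral (f out))
#4 |J1  (J1 needs exactly one e-in)

#0 stroke→Sf1
#1 stroke→I1
#2 stroke→I2
#3 stroke→Sf2
#4 stroke→J1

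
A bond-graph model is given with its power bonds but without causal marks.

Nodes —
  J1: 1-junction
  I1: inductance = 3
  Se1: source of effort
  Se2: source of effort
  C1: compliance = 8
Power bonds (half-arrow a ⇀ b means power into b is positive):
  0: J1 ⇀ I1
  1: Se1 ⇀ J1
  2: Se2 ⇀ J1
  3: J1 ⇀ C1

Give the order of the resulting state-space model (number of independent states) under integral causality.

2  (C1, I1 all integral)

bond 1 stroke→J1  (Se1 fixes effort; stroke away)
bond 2 stroke→J1  (Se2 (Se) sets effort on bond)
bond 0 stroke→I1  (prefer integral on I1)
bond 3 stroke→J1  (J1 flow already set via bond 0)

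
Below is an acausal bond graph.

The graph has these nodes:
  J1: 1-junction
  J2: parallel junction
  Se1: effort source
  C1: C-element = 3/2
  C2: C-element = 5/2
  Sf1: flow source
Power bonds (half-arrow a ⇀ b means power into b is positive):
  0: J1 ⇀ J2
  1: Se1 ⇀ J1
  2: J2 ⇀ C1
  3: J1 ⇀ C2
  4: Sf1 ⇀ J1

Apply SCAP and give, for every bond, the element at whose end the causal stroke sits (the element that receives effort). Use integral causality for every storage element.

β1 →J1  (Se1 (Se) sets effort on bond)
β4 →Sf1  (Sf1 fixes flow; stroke at Sf1)
β0 →J1  (1-jn J1 has f-setter on 4)
β3 →J1  (1-jn J1 has f-setter on 4)
β2 →J2  (only one effort-in slot at J2)

b0 stroke at J1
b1 stroke at J1
b2 stroke at J2
b3 stroke at J1
b4 stroke at Sf1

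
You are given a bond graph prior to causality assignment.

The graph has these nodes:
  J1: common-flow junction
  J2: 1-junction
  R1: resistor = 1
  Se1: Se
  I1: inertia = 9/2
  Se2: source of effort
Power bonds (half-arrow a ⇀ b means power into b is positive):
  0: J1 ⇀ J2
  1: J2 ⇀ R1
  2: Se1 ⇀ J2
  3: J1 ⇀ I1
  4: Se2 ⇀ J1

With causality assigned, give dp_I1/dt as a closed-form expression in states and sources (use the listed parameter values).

dp_I1/dt = E_Se1 + E_Se2 - 2*p_I1/9

bond 2 →J2  (Se1 (Se) sets effort on bond)
bond 4 →J1  (source Se2 imposes e)
bond 3 →I1  (prefer integral on I1)
bond 0 →J1  (J1: bond 3 brought flow, rest push out)
bond 1 →J2  (common-f at J2 fixed by 0)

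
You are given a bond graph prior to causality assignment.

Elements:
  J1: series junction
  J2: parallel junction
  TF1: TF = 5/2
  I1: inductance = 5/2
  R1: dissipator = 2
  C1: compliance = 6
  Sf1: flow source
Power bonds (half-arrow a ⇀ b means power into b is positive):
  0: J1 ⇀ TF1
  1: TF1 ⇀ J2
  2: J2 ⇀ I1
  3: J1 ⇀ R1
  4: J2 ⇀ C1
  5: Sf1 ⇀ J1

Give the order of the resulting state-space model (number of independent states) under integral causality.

bond 5 stroke→Sf1  (Sf1 (Sf) sets flow on bond)
bond 0 stroke→J1  (common-f at J1 fixed by 5)
bond 3 stroke→J1  (1-jn J1 has f-setter on 5)
bond 1 stroke→TF1  (TF TF1: opposite of bond 0)
bond 2 stroke→I1  (I1 outputs flow p/I1)
bond 4 stroke→J2  (J2: last free bond brings effort in)

2  (C1, I1 all integral)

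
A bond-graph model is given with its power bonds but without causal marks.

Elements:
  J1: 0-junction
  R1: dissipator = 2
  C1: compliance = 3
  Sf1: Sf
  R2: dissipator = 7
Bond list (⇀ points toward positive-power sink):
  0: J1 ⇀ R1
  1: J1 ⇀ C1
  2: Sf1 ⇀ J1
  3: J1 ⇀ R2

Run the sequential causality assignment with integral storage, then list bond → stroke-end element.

#0 stroke at R1
#1 stroke at J1
#2 stroke at Sf1
#3 stroke at R2

b2 |Sf1  (Sf1 (Sf) sets flow on bond)
b1 |J1  (C1 integral (e out))
b0 |R1  (common-e at J1 fixed by 1)
b3 |R2  (common-e at J1 fixed by 1)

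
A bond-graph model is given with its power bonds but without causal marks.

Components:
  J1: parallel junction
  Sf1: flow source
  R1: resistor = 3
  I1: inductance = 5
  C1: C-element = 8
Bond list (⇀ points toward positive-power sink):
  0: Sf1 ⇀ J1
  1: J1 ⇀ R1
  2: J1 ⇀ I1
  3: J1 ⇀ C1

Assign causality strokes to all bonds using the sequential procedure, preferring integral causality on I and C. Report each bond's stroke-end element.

bond 0 |Sf1  (Sf1 fixes flow; stroke at Sf1)
bond 2 |I1  (prefer integral on I1)
bond 3 |J1  (prefer integral on C1)
bond 1 |R1  (J1 effort already set via bond 3)

bond 0 stroke→Sf1
bond 1 stroke→R1
bond 2 stroke→I1
bond 3 stroke→J1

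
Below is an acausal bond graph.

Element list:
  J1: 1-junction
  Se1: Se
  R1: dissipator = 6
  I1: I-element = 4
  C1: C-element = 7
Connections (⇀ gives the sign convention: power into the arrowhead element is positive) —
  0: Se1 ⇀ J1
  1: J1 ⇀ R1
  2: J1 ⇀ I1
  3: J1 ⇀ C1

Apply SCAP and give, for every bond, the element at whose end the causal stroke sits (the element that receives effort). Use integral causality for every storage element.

bond 0 stroke at J1
bond 1 stroke at J1
bond 2 stroke at I1
bond 3 stroke at J1

β0 →J1  (Se1: effort source, stroke at far end)
β2 →I1  (I1 integral (f out))
β1 →J1  (common-f at J1 fixed by 2)
β3 →J1  (J1 flow already set via bond 2)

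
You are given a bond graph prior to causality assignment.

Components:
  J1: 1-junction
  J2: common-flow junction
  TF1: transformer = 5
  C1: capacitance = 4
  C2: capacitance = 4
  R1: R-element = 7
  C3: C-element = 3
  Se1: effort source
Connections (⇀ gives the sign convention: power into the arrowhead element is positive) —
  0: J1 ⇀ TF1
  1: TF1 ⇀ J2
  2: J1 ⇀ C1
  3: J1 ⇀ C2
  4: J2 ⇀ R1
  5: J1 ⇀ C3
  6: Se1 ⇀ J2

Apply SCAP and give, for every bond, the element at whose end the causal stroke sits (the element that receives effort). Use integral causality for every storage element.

b6 →J2  (Se1: effort source, stroke at far end)
b2 →J1  (C1 outputs effort q/C1)
b3 →J1  (C2: C, integral causality)
b5 →J1  (C3 integral (e out))
b0 →TF1  (J1: last free bond brings flow in)
b1 →J2  (TF1 one-in-one-out from 0)
b4 →R1  (J2 needs exactly one f-in)

b0 |TF1
b1 |J2
b2 |J1
b3 |J1
b4 |R1
b5 |J1
b6 |J2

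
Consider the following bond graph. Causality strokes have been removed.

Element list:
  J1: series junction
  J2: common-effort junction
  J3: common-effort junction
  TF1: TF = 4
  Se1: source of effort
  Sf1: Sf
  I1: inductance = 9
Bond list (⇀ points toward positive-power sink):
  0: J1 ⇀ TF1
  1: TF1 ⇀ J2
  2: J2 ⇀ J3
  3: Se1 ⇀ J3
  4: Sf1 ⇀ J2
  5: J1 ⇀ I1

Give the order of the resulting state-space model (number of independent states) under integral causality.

β3 |J3  (Se1 fixes effort; stroke away)
β4 |Sf1  (Sf1 (Sf) sets flow on bond)
β2 |J2  (0-jn J3 has e-setter on 3)
β1 |TF1  (common-e at J2 fixed by 2)
β0 |J1  (TF TF1: opposite of bond 1)
β5 |I1  (J1 needs exactly one f-in)

1  (I1 all integral)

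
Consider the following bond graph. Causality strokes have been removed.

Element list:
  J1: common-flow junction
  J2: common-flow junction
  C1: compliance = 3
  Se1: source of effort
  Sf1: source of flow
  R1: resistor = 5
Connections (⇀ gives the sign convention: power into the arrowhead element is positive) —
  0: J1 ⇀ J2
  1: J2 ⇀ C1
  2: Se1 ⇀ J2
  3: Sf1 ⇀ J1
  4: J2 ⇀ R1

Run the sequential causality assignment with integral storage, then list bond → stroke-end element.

b0 stroke→J1
b1 stroke→J2
b2 stroke→J2
b3 stroke→Sf1
b4 stroke→J2

#2 |J2  (source Se1 imposes e)
#3 |Sf1  (Sf1 (Sf) sets flow on bond)
#0 |J1  (1-jn J1 has f-setter on 3)
#1 |J2  (common-f at J2 fixed by 0)
#4 |J2  (common-f at J2 fixed by 0)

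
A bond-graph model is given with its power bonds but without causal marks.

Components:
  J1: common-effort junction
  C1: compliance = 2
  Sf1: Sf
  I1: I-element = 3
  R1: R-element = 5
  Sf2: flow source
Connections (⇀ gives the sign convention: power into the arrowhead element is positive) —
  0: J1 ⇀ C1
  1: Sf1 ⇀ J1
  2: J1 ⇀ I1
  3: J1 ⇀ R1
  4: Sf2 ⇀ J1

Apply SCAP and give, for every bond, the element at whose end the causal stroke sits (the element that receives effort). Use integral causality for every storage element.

#1 stroke at Sf1  (Sf1 (Sf) sets flow on bond)
#4 stroke at Sf2  (Sf2 (Sf) sets flow on bond)
#0 stroke at J1  (C1 integral (e out))
#2 stroke at I1  (J1 effort already set via bond 0)
#3 stroke at R1  (common-e at J1 fixed by 0)

#0 |J1
#1 |Sf1
#2 |I1
#3 |R1
#4 |Sf2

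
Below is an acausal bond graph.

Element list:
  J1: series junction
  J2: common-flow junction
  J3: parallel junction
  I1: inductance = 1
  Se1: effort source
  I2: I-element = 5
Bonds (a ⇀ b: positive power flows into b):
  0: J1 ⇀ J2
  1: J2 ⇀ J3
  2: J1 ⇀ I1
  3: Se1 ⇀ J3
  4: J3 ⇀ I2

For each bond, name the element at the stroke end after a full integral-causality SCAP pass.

#0 stroke→J1
#1 stroke→J2
#2 stroke→I1
#3 stroke→J3
#4 stroke→I2

bond 3 |J3  (Se1: effort source, stroke at far end)
bond 1 |J2  (0-jn J3 has e-setter on 3)
bond 4 |I2  (0-jn J3 has e-setter on 3)
bond 0 |J1  (only one flow-in slot at J2)
bond 2 |I1  (closing 1-jn rule on J1)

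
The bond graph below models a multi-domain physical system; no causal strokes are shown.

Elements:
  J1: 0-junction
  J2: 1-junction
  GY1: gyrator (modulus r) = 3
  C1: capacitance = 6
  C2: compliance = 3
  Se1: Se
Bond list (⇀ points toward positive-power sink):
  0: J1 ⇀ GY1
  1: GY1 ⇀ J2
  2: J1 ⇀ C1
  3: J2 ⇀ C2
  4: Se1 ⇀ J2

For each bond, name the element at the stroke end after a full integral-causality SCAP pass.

#4 stroke at J2  (Se1 fixes effort; stroke away)
#2 stroke at J1  (prefer integral on C1)
#0 stroke at GY1  (0-jn J1 has e-setter on 2)
#1 stroke at GY1  (through GY1, causality inverts; strokes same side of GY1)
#3 stroke at J2  (J2 flow already set via bond 1)

bond 0 →GY1
bond 1 →GY1
bond 2 →J1
bond 3 →J2
bond 4 →J2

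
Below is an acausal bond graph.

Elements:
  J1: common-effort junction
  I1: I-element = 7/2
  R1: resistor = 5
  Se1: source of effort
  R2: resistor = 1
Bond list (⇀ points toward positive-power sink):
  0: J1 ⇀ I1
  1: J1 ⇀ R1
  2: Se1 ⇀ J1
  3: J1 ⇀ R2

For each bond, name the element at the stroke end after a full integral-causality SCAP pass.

b0 →I1
b1 →R1
b2 →J1
b3 →R2

#2 stroke at J1  (Se1: effort source, stroke at far end)
#0 stroke at I1  (0-jn J1 has e-setter on 2)
#1 stroke at R1  (0-jn J1 has e-setter on 2)
#3 stroke at R2  (0-jn J1 has e-setter on 2)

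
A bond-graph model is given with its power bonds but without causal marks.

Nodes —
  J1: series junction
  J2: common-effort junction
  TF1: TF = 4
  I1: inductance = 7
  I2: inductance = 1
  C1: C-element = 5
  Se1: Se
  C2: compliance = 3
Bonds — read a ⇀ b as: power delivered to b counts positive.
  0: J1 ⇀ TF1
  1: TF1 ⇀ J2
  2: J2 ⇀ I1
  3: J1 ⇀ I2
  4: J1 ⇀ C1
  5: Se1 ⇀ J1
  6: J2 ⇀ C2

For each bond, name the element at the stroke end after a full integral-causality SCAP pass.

bond 5 |J1  (Se1 (Se) sets effort on bond)
bond 2 |I1  (prefer integral on I1)
bond 3 |I2  (prefer integral on I2)
bond 0 |J1  (J1: bond 3 brought flow, rest push out)
bond 4 |J1  (J1 flow already set via bond 3)
bond 1 |TF1  (through TF1, causality passes straight; one stroke at TF1)
bond 6 |J2  (J2 needs exactly one e-in)

bond 0 |J1
bond 1 |TF1
bond 2 |I1
bond 3 |I2
bond 4 |J1
bond 5 |J1
bond 6 |J2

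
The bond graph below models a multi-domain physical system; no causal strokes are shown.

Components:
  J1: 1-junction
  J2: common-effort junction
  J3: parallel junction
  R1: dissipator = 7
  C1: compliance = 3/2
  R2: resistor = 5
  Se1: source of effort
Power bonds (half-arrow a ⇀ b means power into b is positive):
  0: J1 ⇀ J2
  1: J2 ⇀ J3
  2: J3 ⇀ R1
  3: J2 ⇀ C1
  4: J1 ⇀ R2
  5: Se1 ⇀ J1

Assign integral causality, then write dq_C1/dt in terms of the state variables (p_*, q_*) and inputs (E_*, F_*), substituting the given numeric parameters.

#5 →J1  (source Se1 imposes e)
#3 →J2  (C1: C, integral causality)
#0 →J1  (J2: bond 3 brought effort, rest push out)
#1 →J3  (common-e at J2 fixed by 3)
#2 →R1  (0-jn J3 has e-setter on 1)
#4 →R2  (J1 needs exactly one f-in)

dq_C1/dt = E_Se1/5 - 8*q_C1/35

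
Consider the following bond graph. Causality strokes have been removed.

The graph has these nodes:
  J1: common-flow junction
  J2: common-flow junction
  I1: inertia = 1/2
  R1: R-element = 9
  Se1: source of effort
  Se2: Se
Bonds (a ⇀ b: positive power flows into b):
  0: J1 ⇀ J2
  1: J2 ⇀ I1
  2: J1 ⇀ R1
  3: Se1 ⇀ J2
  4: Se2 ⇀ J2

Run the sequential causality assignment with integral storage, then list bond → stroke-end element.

β3 stroke→J2  (Se1 fixes effort; stroke away)
β4 stroke→J2  (Se2: effort source, stroke at far end)
β1 stroke→I1  (prefer integral on I1)
β0 stroke→J2  (1-jn J2 has f-setter on 1)
β2 stroke→J1  (1-jn J1 has f-setter on 0)

b0 |J2
b1 |I1
b2 |J1
b3 |J2
b4 |J2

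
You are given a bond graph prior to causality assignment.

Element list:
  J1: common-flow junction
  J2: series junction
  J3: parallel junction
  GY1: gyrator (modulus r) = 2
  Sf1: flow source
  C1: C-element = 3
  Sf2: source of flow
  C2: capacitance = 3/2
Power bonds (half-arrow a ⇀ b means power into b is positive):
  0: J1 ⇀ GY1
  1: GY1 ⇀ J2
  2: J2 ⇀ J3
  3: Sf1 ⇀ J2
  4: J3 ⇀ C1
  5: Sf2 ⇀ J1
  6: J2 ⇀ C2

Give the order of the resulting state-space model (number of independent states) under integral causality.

2  (C1, C2 all integral)

b3 →Sf1  (source Sf1 imposes f)
b5 →Sf2  (Sf2 fixes flow; stroke at Sf2)
b0 →J1  (common-f at J1 fixed by 5)
b1 →J2  (J2 flow already set via bond 3)
b2 →J2  (1-jn J2 has f-setter on 3)
b6 →J2  (J2: bond 3 brought flow, rest push out)
b4 →J3  (closing 0-jn rule on J3)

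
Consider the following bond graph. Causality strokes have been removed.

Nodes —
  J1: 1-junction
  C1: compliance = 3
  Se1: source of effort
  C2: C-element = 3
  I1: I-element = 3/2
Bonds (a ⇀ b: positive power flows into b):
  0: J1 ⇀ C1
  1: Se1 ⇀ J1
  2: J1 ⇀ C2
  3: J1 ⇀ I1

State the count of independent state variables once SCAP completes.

#1 →J1  (Se1: effort source, stroke at far end)
#0 →J1  (prefer integral on C1)
#2 →J1  (C2: C, integral causality)
#3 →I1  (J1: last free bond brings flow in)

3  (C1, C2, I1 all integral)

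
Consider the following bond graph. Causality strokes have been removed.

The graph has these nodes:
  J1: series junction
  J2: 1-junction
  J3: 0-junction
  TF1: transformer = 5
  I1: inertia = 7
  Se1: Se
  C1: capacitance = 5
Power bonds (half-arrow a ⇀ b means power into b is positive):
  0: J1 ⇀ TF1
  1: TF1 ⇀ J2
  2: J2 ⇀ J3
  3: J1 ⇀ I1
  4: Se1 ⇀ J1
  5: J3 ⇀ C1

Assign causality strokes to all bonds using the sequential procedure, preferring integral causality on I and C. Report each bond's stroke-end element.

#4 →J1  (Se1 (Se) sets effort on bond)
#3 →I1  (I1: I, integral causality)
#0 →J1  (1-jn J1 has f-setter on 3)
#1 →TF1  (TF1: transformer flips bond 0)
#2 →J2  (J2 flow already set via bond 1)
#5 →J3  (J3 needs exactly one e-in)

bond 0 |J1
bond 1 |TF1
bond 2 |J2
bond 3 |I1
bond 4 |J1
bond 5 |J3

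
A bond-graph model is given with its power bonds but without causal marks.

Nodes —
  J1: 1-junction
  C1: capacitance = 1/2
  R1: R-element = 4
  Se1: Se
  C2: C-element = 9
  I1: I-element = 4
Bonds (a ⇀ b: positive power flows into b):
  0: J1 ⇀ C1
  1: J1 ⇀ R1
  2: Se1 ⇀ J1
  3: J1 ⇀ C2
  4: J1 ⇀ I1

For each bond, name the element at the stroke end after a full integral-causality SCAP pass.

b2 stroke at J1  (Se1: effort source, stroke at far end)
b0 stroke at J1  (C1 outputs effort q/C1)
b3 stroke at J1  (C2: C, integral causality)
b4 stroke at I1  (I1 outputs flow p/I1)
b1 stroke at J1  (J1: bond 4 brought flow, rest push out)

β0 |J1
β1 |J1
β2 |J1
β3 |J1
β4 |I1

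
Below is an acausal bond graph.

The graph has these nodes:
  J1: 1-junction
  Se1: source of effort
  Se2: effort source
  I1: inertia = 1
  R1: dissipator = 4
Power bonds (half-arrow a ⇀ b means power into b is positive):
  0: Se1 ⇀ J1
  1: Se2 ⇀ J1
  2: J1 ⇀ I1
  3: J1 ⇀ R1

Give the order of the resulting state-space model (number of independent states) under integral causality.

1  (I1 all integral)

#0 stroke at J1  (Se1 fixes effort; stroke away)
#1 stroke at J1  (Se2: effort source, stroke at far end)
#2 stroke at I1  (prefer integral on I1)
#3 stroke at J1  (J1: bond 2 brought flow, rest push out)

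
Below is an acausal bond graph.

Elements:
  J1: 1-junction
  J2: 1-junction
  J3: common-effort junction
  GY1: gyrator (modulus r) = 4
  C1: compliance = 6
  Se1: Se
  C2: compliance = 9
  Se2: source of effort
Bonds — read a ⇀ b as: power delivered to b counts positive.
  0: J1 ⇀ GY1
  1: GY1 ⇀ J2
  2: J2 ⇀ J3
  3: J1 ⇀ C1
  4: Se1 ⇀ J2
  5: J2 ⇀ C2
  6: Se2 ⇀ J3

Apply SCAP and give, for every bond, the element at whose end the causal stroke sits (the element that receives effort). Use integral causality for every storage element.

bond 4 →J2  (Se1: effort source, stroke at far end)
bond 6 →J3  (Se2 fixes effort; stroke away)
bond 2 →J2  (J3: bond 6 brought effort, rest push out)
bond 3 →J1  (C1: C, integral causality)
bond 0 →GY1  (J1: last free bond brings flow in)
bond 1 →GY1  (through GY1, causality inverts; strokes same side of GY1)
bond 5 →J2  (1-jn J2 has f-setter on 1)

b0 |GY1
b1 |GY1
b2 |J2
b3 |J1
b4 |J2
b5 |J2
b6 |J3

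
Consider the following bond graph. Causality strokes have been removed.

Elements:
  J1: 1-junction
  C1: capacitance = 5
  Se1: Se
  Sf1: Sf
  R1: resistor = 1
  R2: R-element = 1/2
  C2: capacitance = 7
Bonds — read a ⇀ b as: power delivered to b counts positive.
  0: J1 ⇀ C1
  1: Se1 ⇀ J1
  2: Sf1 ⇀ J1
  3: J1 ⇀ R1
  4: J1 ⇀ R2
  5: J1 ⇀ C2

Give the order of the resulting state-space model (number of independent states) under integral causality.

2  (C1, C2 all integral)

β1 →J1  (Se1: effort source, stroke at far end)
β2 →Sf1  (Sf1 (Sf) sets flow on bond)
β0 →J1  (J1: bond 2 brought flow, rest push out)
β3 →J1  (J1: bond 2 brought flow, rest push out)
β4 →J1  (1-jn J1 has f-setter on 2)
β5 →J1  (J1: bond 2 brought flow, rest push out)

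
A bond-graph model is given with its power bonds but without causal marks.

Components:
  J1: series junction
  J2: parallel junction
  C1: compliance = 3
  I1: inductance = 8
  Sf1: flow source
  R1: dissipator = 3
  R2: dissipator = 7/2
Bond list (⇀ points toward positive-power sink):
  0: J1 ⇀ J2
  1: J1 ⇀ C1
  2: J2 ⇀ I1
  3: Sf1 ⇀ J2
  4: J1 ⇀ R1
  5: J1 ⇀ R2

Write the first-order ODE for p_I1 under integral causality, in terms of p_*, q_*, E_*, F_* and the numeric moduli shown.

bond 3 →Sf1  (Sf1: flow source, stroke at near end)
bond 1 →J1  (prefer integral on C1)
bond 2 →I1  (I1 outputs flow p/I1)
bond 0 →J2  (closing 0-jn rule on J2)
bond 4 →J1  (J1: bond 0 brought flow, rest push out)
bond 5 →J1  (J1: bond 0 brought flow, rest push out)

dp_I1/dt = 13*F_Sf1/2 - 13*p_I1/16 - q_C1/3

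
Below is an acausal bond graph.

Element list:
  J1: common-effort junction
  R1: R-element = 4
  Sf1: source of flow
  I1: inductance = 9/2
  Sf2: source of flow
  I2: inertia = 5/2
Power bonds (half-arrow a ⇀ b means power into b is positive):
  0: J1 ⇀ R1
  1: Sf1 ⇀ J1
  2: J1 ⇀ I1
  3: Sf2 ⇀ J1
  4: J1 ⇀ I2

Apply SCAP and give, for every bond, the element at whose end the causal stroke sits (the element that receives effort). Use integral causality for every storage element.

β0 |J1
β1 |Sf1
β2 |I1
β3 |Sf2
β4 |I2

b1 |Sf1  (Sf1 (Sf) sets flow on bond)
b3 |Sf2  (source Sf2 imposes f)
b2 |I1  (I1: I, integral causality)
b4 |I2  (prefer integral on I2)
b0 |J1  (closing 0-jn rule on J1)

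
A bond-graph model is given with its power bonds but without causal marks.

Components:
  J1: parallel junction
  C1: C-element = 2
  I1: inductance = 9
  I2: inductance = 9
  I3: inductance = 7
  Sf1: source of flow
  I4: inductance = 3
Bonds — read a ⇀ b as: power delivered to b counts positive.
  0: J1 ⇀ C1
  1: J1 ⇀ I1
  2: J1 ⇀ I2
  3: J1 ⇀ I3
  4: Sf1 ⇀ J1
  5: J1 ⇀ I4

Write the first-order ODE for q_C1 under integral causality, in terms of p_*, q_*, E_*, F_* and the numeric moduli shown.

#4 stroke→Sf1  (Sf1: flow source, stroke at near end)
#0 stroke→J1  (C1 outputs effort q/C1)
#1 stroke→I1  (common-e at J1 fixed by 0)
#2 stroke→I2  (0-jn J1 has e-setter on 0)
#3 stroke→I3  (J1: bond 0 brought effort, rest push out)
#5 stroke→I4  (J1: bond 0 brought effort, rest push out)

dq_C1/dt = F_Sf1 - p_I1/9 - p_I2/9 - p_I3/7 - p_I4/3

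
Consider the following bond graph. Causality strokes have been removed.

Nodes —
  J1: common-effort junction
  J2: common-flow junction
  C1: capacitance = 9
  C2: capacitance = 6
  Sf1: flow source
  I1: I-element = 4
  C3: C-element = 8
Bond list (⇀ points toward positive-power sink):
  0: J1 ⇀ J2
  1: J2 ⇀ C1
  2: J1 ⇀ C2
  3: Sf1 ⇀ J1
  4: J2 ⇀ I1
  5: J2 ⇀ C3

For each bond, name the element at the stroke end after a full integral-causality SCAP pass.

b0 stroke at J2
b1 stroke at J2
b2 stroke at J1
b3 stroke at Sf1
b4 stroke at I1
b5 stroke at J2

β3 |Sf1  (source Sf1 imposes f)
β1 |J2  (prefer integral on C1)
β2 |J1  (C2 integral (e out))
β0 |J2  (J1 effort already set via bond 2)
β4 |I1  (I1 outputs flow p/I1)
β5 |J2  (1-jn J2 has f-setter on 4)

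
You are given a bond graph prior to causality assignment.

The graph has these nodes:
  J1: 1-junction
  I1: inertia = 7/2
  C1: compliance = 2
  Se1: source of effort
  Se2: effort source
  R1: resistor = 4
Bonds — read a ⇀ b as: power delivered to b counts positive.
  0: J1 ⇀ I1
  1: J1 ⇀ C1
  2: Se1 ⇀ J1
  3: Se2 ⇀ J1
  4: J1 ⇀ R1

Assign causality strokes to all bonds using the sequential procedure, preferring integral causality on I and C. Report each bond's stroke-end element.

β2 →J1  (Se1 (Se) sets effort on bond)
β3 →J1  (Se2 fixes effort; stroke away)
β0 →I1  (I1: I, integral causality)
β1 →J1  (J1 flow already set via bond 0)
β4 →J1  (J1 flow already set via bond 0)

β0 |I1
β1 |J1
β2 |J1
β3 |J1
β4 |J1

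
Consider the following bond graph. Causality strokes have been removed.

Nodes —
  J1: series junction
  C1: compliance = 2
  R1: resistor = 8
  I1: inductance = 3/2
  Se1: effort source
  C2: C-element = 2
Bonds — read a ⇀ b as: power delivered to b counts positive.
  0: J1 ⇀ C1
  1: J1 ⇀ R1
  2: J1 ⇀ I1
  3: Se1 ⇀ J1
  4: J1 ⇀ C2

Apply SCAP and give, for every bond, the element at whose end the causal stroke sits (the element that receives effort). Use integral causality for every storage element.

β3 |J1  (Se1: effort source, stroke at far end)
β0 |J1  (prefer integral on C1)
β2 |I1  (I1 integral (f out))
β1 |J1  (J1: bond 2 brought flow, rest push out)
β4 |J1  (J1 flow already set via bond 2)

β0 →J1
β1 →J1
β2 →I1
β3 →J1
β4 →J1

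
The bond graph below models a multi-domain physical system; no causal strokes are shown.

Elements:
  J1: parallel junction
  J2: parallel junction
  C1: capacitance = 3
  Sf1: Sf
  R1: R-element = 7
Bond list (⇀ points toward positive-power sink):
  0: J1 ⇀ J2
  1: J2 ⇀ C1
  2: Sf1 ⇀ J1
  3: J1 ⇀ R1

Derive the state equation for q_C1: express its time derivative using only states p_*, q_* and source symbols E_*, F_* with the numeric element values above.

dq_C1/dt = F_Sf1 - q_C1/21

β2 stroke at Sf1  (Sf1: flow source, stroke at near end)
β1 stroke at J2  (C1: C, integral causality)
β0 stroke at J1  (common-e at J2 fixed by 1)
β3 stroke at R1  (J1 effort already set via bond 0)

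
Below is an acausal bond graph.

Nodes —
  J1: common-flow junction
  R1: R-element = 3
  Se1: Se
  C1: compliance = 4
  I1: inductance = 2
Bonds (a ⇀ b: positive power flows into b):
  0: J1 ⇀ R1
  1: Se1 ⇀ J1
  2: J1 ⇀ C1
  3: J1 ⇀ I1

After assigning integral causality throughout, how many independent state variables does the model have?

β1 stroke at J1  (Se1 (Se) sets effort on bond)
β2 stroke at J1  (prefer integral on C1)
β3 stroke at I1  (prefer integral on I1)
β0 stroke at J1  (J1 flow already set via bond 3)

2  (C1, I1 all integral)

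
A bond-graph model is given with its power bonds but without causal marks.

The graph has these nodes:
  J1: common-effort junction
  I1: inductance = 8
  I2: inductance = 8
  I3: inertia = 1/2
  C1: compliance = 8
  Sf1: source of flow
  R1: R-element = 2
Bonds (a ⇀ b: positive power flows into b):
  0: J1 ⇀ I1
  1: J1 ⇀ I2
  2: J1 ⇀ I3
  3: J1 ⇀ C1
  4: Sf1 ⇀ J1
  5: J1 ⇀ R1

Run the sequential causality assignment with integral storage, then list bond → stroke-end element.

bond 0 →I1
bond 1 →I2
bond 2 →I3
bond 3 →J1
bond 4 →Sf1
bond 5 →R1

bond 4 stroke at Sf1  (source Sf1 imposes f)
bond 0 stroke at I1  (prefer integral on I1)
bond 1 stroke at I2  (I2 integral (f out))
bond 2 stroke at I3  (I3 integral (f out))
bond 3 stroke at J1  (prefer integral on C1)
bond 5 stroke at R1  (0-jn J1 has e-setter on 3)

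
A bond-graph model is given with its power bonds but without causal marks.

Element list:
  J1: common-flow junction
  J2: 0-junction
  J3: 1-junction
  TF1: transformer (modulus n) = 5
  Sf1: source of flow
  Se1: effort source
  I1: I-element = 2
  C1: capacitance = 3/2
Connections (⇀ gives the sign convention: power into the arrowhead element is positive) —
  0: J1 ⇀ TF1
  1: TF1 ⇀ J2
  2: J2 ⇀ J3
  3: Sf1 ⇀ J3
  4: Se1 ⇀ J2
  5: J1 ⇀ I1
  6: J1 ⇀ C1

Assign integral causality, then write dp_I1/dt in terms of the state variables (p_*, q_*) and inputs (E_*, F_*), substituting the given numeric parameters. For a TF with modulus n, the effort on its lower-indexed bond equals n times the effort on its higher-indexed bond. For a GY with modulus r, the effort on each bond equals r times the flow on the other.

bond 3 |Sf1  (Sf1: flow source, stroke at near end)
bond 4 |J2  (Se1 fixes effort; stroke away)
bond 1 |TF1  (common-e at J2 fixed by 4)
bond 2 |J3  (0-jn J2 has e-setter on 4)
bond 0 |J1  (TF TF1: opposite of bond 1)
bond 5 |I1  (prefer integral on I1)
bond 6 |J1  (J1 flow already set via bond 5)

dp_I1/dt = -5*E_Se1 - 2*q_C1/3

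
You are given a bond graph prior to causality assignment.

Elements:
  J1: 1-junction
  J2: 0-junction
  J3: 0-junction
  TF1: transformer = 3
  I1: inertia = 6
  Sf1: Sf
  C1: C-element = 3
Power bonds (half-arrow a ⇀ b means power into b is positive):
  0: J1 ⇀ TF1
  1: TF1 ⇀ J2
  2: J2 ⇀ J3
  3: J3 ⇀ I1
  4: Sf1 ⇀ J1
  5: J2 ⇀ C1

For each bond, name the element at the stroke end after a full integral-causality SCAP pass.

#4 →Sf1  (Sf1: flow source, stroke at near end)
#0 →J1  (1-jn J1 has f-setter on 4)
#1 →TF1  (through TF1, causality passes straight; one stroke at TF1)
#3 →I1  (prefer integral on I1)
#2 →J3  (J3 needs exactly one e-in)
#5 →J2  (J2: last free bond brings effort in)

bond 0 stroke at J1
bond 1 stroke at TF1
bond 2 stroke at J3
bond 3 stroke at I1
bond 4 stroke at Sf1
bond 5 stroke at J2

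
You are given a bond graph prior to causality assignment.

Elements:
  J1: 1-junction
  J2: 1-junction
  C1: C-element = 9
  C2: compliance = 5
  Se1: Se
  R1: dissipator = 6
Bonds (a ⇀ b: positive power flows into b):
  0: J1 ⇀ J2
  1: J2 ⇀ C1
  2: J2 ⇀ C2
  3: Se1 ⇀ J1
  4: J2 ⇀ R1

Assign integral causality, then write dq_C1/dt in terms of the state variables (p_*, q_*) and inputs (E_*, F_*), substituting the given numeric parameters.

b3 |J1  (Se1: effort source, stroke at far end)
b0 |J2  (only one flow-in slot at J1)
b1 |J2  (C1 integral (e out))
b2 |J2  (prefer integral on C2)
b4 |R1  (J2: last free bond brings flow in)

dq_C1/dt = E_Se1/6 - q_C1/54 - q_C2/30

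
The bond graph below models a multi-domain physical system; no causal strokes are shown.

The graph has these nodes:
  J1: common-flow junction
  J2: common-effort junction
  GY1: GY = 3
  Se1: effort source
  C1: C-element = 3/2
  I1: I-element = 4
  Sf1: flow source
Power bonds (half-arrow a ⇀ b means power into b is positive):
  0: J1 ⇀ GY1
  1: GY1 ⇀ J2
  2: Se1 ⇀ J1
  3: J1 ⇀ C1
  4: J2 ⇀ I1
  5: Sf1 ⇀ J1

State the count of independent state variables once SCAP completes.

β2 |J1  (Se1 fixes effort; stroke away)
β5 |Sf1  (source Sf1 imposes f)
β0 |J1  (J1 flow already set via bond 5)
β3 |J1  (J1: bond 5 brought flow, rest push out)
β1 |J2  (GY GY1: same side as bond 0)
β4 |I1  (J2 effort already set via bond 1)

2  (C1, I1 all integral)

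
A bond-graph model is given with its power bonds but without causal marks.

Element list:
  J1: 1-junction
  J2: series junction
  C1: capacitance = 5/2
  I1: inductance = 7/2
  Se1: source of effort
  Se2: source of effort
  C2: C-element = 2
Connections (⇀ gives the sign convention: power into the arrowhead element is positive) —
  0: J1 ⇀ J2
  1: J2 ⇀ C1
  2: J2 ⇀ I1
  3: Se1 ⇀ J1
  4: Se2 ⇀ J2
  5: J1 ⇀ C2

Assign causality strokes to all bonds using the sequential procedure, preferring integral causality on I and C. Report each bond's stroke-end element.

bond 3 →J1  (Se1 fixes effort; stroke away)
bond 4 →J2  (Se2 fixes effort; stroke away)
bond 1 →J2  (C1 outputs effort q/C1)
bond 2 →I1  (I1 outputs flow p/I1)
bond 0 →J2  (common-f at J2 fixed by 2)
bond 5 →J1  (1-jn J1 has f-setter on 0)

#0 stroke→J2
#1 stroke→J2
#2 stroke→I1
#3 stroke→J1
#4 stroke→J2
#5 stroke→J1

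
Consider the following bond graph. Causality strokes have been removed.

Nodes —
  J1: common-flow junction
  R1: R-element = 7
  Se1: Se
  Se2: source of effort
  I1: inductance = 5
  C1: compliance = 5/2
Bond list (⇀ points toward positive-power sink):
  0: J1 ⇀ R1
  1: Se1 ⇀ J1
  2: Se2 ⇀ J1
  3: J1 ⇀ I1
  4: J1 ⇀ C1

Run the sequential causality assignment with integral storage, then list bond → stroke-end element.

β1 →J1  (source Se1 imposes e)
β2 →J1  (Se2 fixes effort; stroke away)
β3 →I1  (I1: I, integral causality)
β0 →J1  (J1 flow already set via bond 3)
β4 →J1  (J1 flow already set via bond 3)

#0 stroke at J1
#1 stroke at J1
#2 stroke at J1
#3 stroke at I1
#4 stroke at J1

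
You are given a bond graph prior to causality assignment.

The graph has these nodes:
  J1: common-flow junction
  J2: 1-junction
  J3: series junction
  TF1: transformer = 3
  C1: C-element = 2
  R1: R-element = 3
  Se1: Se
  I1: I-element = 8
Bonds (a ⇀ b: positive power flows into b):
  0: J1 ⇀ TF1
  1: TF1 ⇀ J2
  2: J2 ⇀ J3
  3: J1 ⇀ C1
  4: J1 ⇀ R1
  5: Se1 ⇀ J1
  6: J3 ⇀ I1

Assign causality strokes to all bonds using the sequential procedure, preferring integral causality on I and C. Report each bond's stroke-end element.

β0 →TF1
β1 →J2
β2 →J3
β3 →J1
β4 →J1
β5 →J1
β6 →I1

β5 stroke→J1  (source Se1 imposes e)
β3 stroke→J1  (C1 integral (e out))
β6 stroke→I1  (I1 outputs flow p/I1)
β2 stroke→J3  (J3: bond 6 brought flow, rest push out)
β1 stroke→J2  (J2 flow already set via bond 2)
β0 stroke→TF1  (TF1 one-in-one-out from 1)
β4 stroke→J1  (common-f at J1 fixed by 0)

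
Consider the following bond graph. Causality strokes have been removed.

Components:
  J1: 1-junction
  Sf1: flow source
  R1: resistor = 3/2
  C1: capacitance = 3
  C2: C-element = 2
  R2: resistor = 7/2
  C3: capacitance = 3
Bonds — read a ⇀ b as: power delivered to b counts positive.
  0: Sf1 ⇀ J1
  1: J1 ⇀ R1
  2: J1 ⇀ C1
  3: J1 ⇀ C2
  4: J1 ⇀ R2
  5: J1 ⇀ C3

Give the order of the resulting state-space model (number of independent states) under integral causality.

bond 0 →Sf1  (Sf1 fixes flow; stroke at Sf1)
bond 1 →J1  (J1 flow already set via bond 0)
bond 2 →J1  (J1 flow already set via bond 0)
bond 3 →J1  (J1: bond 0 brought flow, rest push out)
bond 4 →J1  (J1: bond 0 brought flow, rest push out)
bond 5 →J1  (J1 flow already set via bond 0)

3  (C1, C2, C3 all integral)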